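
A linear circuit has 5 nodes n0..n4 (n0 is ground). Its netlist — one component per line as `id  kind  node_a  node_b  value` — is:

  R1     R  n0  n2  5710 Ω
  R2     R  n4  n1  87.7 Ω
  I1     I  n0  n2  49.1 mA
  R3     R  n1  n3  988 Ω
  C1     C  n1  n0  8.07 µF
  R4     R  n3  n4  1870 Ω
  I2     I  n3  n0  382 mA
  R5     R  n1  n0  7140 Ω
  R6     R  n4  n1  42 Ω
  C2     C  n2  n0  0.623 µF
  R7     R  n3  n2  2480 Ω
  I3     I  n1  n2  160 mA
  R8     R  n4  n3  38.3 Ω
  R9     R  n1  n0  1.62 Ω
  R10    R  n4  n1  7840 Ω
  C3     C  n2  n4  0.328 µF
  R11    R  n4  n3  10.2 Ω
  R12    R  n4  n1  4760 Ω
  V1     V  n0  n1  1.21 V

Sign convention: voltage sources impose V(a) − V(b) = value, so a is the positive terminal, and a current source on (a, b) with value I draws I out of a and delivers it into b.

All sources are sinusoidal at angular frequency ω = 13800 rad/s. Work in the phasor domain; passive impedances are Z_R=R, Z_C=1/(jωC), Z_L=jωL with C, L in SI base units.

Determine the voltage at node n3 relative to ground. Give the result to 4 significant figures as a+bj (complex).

-12.41+0.6225j V

Element admittances at ω=13800 rad/s:
  Y(R1) = 0.0001751+0.000j S between n0,n2
  Y(R2) = 0.01140+0.000j S between n4,n1
  I1: injects 0.0491 A into n2 (from n0)
  Y(R3) = 0.001012+0.000j S between n1,n3
  Y(C1) = 0.000+0.1114j S between n1,n0
  Y(R4) = 0.0005348+0.000j S between n3,n4
  I2: injects 0.382 A into n0 (from n3)
  Y(R5) = 0.0001401+0.000j S between n1,n0
  Y(R6) = 0.02381+0.000j S between n4,n1
  Y(C2) = 0.000+0.008597j S between n2,n0
  Y(R7) = 0.0004032+0.000j S between n3,n2
  I3: injects 0.16 A into n2 (from n1)
  Y(R8) = 0.02611+0.000j S between n4,n3
  Y(R9) = 0.6173+0.000j S between n1,n0
  Y(R10) = 0.0001276+0.000j S between n4,n1
  Y(C3) = 0.000+0.004526j S between n2,n4
  Y(R11) = 0.09804+0.000j S between n4,n3
  Y(R12) = 0.0002101+0.000j S between n4,n1
  V1: constraint V(n0)−V(n1) = 1.21
Assemble and solve the 5×5 MNA system:
  V(n1)=-1.210+0.000j  V(n2)=-2.568-15.43j  V(n3)=-12.41+0.6225j  V(n4)=-9.474+0.6794j
  i(V1)=-0.2820-0.1595j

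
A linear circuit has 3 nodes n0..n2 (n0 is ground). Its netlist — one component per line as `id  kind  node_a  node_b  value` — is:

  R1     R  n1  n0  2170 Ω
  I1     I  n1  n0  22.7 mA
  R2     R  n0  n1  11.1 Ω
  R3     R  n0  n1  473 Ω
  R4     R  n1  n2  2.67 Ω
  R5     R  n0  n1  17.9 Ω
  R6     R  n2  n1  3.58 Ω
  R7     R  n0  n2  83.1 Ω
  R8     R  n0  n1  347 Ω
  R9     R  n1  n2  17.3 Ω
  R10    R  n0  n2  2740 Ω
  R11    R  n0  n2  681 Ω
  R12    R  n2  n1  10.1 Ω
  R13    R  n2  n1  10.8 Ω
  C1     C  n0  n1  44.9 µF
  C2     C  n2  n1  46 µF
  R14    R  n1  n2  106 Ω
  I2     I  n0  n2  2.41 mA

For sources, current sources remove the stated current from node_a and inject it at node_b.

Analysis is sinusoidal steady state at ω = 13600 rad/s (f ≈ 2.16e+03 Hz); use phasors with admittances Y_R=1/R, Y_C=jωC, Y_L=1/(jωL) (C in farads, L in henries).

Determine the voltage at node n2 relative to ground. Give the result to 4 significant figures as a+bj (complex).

Element admittances at ω=13600 rad/s:
  Y(R1) = 0.0004608+0.000j S between n1,n0
  I1: injects 0.0227 A into n0 (from n1)
  Y(R2) = 0.09009+0.000j S between n0,n1
  Y(R3) = 0.002114+0.000j S between n0,n1
  Y(R4) = 0.3745+0.000j S between n1,n2
  Y(R5) = 0.05587+0.000j S between n0,n1
  Y(R6) = 0.2793+0.000j S between n2,n1
  Y(R7) = 0.01203+0.000j S between n0,n2
  Y(R8) = 0.002882+0.000j S between n0,n1
  Y(R9) = 0.05780+0.000j S between n1,n2
  Y(R10) = 0.0003650+0.000j S between n0,n2
  Y(R11) = 0.001468+0.000j S between n0,n2
  Y(R12) = 0.09901+0.000j S between n2,n1
  Y(R13) = 0.09259+0.000j S between n2,n1
  Y(C1) = 0.000+0.6106j S between n0,n1
  Y(C2) = 0.000+0.6256j S between n2,n1
  Y(R14) = 0.009434+0.000j S between n1,n2
  I2: injects 0.00241 A into n2 (from n0)
Assemble and solve the 2×2 MNA system:
  V(n1)=-0.008356+0.03100j  V(n2)=-0.006698+0.02942j

-0.006698+0.02942j V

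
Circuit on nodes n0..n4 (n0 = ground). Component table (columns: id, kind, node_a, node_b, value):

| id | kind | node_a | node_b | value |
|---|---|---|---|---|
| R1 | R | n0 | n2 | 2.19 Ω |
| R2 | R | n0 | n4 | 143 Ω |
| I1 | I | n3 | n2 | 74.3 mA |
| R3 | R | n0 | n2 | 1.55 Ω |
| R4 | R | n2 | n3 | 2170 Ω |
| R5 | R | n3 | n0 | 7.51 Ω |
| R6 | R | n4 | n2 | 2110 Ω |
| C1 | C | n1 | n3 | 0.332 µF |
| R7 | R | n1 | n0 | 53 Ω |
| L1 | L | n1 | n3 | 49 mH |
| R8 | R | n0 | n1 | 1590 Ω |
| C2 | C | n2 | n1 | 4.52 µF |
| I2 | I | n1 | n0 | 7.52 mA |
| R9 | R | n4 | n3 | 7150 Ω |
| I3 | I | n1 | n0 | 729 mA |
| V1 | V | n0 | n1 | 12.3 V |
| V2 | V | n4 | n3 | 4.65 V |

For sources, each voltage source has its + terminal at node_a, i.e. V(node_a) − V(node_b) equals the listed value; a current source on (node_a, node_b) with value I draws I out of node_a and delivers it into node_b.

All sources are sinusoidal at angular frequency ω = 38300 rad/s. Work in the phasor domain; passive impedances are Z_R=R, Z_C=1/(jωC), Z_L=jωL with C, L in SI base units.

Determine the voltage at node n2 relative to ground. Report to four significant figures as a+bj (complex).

-0.2290-1.896j V

Apply KCL at each of the 4 non-ground nodes and solve the resulting linear system.
Node n1: branches {C1, R7, L1, R8, C2, I2, I3, V1} → V_1 = -12.30+0.000j
Node n2: branches {R1, I1, R3, R4, R6, C2} → V_2 = -0.2290-1.896j
Node n3: branches {I1, R4, R5, C1, L1, R9, V2} → V_3 = -0.8606-1.000j
Node n4: branches {R2, R6, R9, V2} → V_4 = 3.789-1.000j
Source currents: i(V1)=0.1563-2.229j, i(V2)=-0.02905+0.006571j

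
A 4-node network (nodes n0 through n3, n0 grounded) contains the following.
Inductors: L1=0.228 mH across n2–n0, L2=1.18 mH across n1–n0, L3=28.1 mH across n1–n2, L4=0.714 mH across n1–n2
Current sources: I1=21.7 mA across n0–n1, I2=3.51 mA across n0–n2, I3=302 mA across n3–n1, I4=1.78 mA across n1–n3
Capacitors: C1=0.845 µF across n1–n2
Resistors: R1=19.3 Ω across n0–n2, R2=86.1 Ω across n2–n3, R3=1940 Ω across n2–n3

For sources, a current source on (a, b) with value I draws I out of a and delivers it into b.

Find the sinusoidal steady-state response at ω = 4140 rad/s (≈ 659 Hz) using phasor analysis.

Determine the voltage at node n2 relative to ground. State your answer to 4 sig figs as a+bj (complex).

-0.003484-0.07985j V

MNA unknowns: 3 node voltages V₁..V_3
L1: Y=0.000-1.059j on G[2,0]
I1: z[0]−=0.0217, z[1]+=0.0217
C1: Y=0.000+0.003498j on G[1,2]
R1: Y=0.05181+0.000j on G[0,2]
R2: Y=0.01161+0.000j on G[2,3]
R3: Y=0.0005155+0.000j on G[2,3]
L2: Y=0.000-0.2047j on G[1,0]
L3: Y=0.000-0.008596j on G[1,2]
I2: z[0]−=0.00351, z[2]+=0.00351
I3: z[3]−=0.302, z[1]+=0.302
L4: Y=0.000-0.3383j on G[1,2]
I4: z[1]−=0.00178, z[3]+=0.00178
solve → V1=-0.002183+0.5373j, V2=-0.003484-0.07985j, V3=-24.75-0.07985j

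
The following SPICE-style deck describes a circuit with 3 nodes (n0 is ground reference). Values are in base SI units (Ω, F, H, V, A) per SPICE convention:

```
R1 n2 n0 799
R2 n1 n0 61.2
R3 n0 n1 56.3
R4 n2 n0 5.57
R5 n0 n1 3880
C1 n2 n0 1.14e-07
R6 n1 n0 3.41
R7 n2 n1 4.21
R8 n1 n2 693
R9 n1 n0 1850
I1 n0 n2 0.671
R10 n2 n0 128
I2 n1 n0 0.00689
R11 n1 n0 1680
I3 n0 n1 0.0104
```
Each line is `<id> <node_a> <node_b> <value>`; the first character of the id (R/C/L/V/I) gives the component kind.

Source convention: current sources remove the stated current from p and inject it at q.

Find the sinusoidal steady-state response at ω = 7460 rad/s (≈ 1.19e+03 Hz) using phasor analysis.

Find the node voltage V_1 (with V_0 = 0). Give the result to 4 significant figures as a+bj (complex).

0.8719-0.002252j V

Apply KCL at each of the 2 non-ground nodes and solve the resulting linear system.
Node n1: branches {R2, R3, R5, R6, R7, R8, R9, I2, R11, I3} → V_1 = 0.8719-0.002252j
Node n2: branches {R1, R4, C1, R7, R8, I1, R10} → V_2 = 2.057-0.005349j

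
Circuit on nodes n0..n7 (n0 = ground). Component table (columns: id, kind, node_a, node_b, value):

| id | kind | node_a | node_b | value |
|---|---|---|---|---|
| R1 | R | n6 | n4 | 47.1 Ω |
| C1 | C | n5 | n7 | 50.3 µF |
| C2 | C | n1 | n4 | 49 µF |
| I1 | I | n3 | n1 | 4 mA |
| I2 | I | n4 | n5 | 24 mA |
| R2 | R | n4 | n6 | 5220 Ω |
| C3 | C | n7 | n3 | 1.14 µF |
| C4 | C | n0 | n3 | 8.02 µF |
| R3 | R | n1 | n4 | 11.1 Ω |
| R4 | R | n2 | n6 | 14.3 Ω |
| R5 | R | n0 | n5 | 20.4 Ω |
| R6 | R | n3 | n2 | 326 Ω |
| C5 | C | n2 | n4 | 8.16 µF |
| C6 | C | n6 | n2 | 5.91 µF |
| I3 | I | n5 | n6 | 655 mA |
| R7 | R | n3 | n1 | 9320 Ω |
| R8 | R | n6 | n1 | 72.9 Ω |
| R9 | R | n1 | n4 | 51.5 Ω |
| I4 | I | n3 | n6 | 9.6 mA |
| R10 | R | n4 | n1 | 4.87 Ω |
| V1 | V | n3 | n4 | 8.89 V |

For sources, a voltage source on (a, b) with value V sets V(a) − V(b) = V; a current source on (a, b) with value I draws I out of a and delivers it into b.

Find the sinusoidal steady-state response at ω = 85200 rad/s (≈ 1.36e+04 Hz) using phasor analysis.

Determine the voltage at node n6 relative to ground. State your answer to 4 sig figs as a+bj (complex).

Apply KCL at each of the 7 non-ground nodes and solve the resulting linear system.
Node n1: branches {C2, I1, R3, R7, R8, R9, R10} → V_1 = -9.251-0.2114j
Node n2: branches {R4, R6, C5, C6} → V_2 = -9.128-1.180j
Node n3: branches {I1, C3, C4, R6, R7, I4, V1} → V_3 = -0.3542-0.2082j
Node n4: branches {R1, C2, I2, R2, R3, C5, R9, R10, V1} → V_4 = -9.244-0.2082j
Node n5: branches {C1, I2, R5, I3} → V_5 = -2.903+4.937j
Node n6: branches {R1, R2, R4, C6, I3, R8, I4} → V_6 = -8.801-2.424j
Node n7: branches {C1, C3} → V_7 = -2.846+4.823j
Source currents: i(V1)=-0.6725-0.002982j

-8.801-2.424j V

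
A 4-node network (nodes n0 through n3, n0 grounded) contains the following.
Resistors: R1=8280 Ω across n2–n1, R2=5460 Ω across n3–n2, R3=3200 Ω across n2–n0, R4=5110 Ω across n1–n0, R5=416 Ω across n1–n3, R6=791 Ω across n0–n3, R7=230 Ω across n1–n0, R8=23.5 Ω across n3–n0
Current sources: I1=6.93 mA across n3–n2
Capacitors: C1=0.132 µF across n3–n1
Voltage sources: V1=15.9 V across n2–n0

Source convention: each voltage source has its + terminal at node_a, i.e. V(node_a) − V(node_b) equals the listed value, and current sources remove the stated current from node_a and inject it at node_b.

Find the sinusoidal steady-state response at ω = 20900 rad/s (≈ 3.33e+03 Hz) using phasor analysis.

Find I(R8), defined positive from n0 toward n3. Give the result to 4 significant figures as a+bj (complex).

Element admittances at ω=20900 rad/s:
  Y(R1) = 0.0001208+0.000j S between n2,n1
  Y(R2) = 0.0001832+0.000j S between n3,n2
  Y(R3) = 0.0003125+0.000j S between n2,n0
  Y(R4) = 0.0001957+0.000j S between n1,n0
  Y(R5) = 0.002404+0.000j S between n1,n3
  Y(R6) = 0.001264+0.000j S between n0,n3
  Y(R7) = 0.004348+0.000j S between n1,n0
  I1: injects 0.00693 A into n2 (from n3)
  Y(C1) = 0.000+0.002759j S between n3,n1
  Y(R8) = 0.04255+0.000j S between n3,n0
  V1: constraint V(n2)−V(n0) = 15.9
Assemble and solve the 4×4 MNA system:
  V(n1)=0.2037-0.1028j  V(n2)=15.90+0.000j  V(n3)=-0.06927+0.01090j
  i(V1)=-0.002859-1.042e-05j

0.002948-0.0004639j A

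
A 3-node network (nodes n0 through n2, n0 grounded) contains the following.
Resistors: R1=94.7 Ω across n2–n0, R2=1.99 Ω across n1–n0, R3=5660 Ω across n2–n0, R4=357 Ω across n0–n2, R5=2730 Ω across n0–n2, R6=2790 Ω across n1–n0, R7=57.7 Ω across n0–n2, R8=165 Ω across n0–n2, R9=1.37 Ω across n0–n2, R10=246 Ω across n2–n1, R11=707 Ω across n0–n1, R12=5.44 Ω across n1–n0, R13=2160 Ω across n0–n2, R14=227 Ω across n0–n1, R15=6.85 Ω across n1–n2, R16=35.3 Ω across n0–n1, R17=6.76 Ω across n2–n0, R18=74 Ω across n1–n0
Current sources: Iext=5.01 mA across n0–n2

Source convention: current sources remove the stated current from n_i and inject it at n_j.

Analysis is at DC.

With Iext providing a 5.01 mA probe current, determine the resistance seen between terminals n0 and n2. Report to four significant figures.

Apply KCL at each of the 2 non-ground nodes and solve the resulting linear system.
Node n1: branches {R2, R6, R10, R11, R12, R14, R15, R16, R18} → V_1 = 0.0008172
Node n2: branches {R1, R3, R4, R5, R7, R8, R9, R10, R13, R15, R17, Iext} → V_2 = 0.004816

R_eq = 0.9613 Ω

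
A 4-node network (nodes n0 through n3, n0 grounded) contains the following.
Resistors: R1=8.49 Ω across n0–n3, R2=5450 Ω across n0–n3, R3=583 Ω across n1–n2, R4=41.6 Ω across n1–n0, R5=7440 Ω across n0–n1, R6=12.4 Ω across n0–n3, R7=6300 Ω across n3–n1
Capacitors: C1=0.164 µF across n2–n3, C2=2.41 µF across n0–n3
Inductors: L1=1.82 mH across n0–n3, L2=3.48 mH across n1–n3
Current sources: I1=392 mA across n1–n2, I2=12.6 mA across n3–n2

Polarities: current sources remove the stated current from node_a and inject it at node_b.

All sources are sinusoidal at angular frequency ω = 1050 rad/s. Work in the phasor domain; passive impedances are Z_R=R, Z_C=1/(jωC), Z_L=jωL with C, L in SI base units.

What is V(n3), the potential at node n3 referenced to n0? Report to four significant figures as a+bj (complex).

-0.001769-0.006119j V

Element admittances at ω=1050 rad/s:
  Y(R1) = 0.1178+0.000j S between n0,n3
  Y(C1) = 0.000+0.0001722j S between n2,n3
  Y(R2) = 0.0001835+0.000j S between n0,n3
  Y(R3) = 0.001715+0.000j S between n1,n2
  Y(R4) = 0.02404+0.000j S between n1,n0
  Y(L1) = 0.000-0.5233j S between n0,n3
  Y(R5) = 0.0001344+0.000j S between n0,n1
  Y(L2) = 0.000-0.2737j S between n1,n3
  I1: injects 0.392 A into n2 (from n1)
  Y(R6) = 0.08065+0.000j S between n0,n3
  Y(C2) = 0.000+0.002530j S between n0,n3
  Y(R7) = 0.0001587+0.000j S between n3,n1
  I2: injects 0.0126 A into n2 (from n3)
Assemble and solve the 3×3 MNA system:
  V(n1)=0.1463+0.01216j  V(n2)=233.7-23.45j  V(n3)=-0.001769-0.006119j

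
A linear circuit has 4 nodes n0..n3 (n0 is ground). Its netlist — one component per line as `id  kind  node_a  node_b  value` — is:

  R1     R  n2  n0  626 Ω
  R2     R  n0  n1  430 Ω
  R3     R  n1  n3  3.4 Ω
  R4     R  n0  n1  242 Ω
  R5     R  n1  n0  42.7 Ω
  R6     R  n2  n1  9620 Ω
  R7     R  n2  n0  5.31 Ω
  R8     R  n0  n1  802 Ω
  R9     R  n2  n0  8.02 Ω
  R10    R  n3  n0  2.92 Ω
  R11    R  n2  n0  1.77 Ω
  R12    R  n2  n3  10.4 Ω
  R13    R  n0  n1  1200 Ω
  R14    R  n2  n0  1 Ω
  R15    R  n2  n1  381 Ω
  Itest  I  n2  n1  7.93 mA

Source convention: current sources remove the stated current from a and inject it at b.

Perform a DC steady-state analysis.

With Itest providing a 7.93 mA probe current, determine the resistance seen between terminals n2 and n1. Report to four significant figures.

MNA unknowns: 3 node voltages V₁..V_3
R1: Y=0.001597 on G[2,0]
R2: Y=0.002326 on G[0,1]
R3: Y=0.2941 on G[1,3]
R4: Y=0.004132 on G[0,1]
R5: Y=0.02342 on G[1,0]
R6: Y=0.0001040 on G[2,1]
R7: Y=0.1883 on G[2,0]
R8: Y=0.001247 on G[0,1]
R9: Y=0.1247 on G[2,0]
R10: Y=0.3425 on G[3,0]
R11: Y=0.5650 on G[2,0]
R12: Y=0.09615 on G[2,3]
R13: Y=0.0008333 on G[0,1]
R14: Y=1.000 on G[2,0]
R15: Y=0.002625 on G[2,1]
Itest: z[2]−=0.00793, z[1]+=0.00793
solve → V1=0.03699, V2=-0.003256, V3=0.01442

R_eq = 5.075 Ω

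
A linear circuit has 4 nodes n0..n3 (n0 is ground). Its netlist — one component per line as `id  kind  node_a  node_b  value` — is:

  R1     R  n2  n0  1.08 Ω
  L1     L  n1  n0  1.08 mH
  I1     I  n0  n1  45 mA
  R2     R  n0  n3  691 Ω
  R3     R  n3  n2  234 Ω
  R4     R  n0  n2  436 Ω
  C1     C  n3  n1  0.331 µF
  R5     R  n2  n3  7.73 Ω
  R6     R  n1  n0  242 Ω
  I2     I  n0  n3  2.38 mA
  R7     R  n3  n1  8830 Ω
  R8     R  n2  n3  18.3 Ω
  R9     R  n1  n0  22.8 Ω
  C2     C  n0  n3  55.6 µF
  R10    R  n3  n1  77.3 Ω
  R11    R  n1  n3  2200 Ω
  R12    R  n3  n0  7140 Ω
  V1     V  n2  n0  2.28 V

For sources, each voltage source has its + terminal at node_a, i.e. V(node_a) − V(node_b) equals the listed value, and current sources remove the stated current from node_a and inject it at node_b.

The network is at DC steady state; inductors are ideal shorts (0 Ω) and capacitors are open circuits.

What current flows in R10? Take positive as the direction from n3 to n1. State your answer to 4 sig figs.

0.02746 A

MNA unknowns: 3 node voltages V₁..V_3 plus 2 source currents (L1, V1)
R1: Y=0.9259 on G[2,0]
L1: row V1−V0=0, i_L1 at 1,0
I1: z[0]−=0.045, z[1]+=0.045
R2: Y=0.001447 on G[0,3]
R3: Y=0.004274 on G[3,2]
R4: Y=0.002294 on G[0,2]
C1: Y=0.000 on G[3,1]
R5: Y=0.1294 on G[2,3]
R6: Y=0.004132 on G[1,0]
I2: z[0]−=0.00238, z[3]+=0.00238
R7: Y=0.0001133 on G[3,1]
R8: Y=0.05464 on G[2,3]
R9: Y=0.04386 on G[1,0]
C2: Y=0.000 on G[0,3]
R10: Y=0.01294 on G[3,1]
R11: Y=0.0004545 on G[1,3]
R12: Y=0.0001401 on G[3,0]
V1: row V2−V0=2.28, i_V1 at 2,0
solve → V1=0.000, V2=2.280, V3=2.123
aux → i_L1=0.07366, i_V1=-2.146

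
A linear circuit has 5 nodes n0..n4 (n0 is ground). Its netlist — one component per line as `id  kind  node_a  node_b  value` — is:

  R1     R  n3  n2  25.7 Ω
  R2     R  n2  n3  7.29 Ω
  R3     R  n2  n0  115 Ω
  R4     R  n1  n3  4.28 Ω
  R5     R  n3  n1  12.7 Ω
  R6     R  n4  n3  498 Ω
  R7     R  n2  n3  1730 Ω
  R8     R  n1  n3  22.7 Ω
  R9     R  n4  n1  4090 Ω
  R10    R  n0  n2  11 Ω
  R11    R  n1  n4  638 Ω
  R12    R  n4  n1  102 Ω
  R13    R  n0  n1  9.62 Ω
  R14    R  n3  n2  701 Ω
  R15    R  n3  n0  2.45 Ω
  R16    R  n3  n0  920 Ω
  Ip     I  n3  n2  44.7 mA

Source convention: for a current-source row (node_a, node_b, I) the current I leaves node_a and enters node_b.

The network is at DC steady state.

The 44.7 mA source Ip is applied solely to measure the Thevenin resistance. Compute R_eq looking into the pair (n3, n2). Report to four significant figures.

R_eq = 3.833 Ω

MNA unknowns: 4 node voltages V₁..V_4
R1: Y=0.03891 on G[3,2]
R2: Y=0.1372 on G[2,3]
R3: Y=0.008696 on G[2,0]
R4: Y=0.2336 on G[1,3]
R5: Y=0.07874 on G[3,1]
R6: Y=0.002008 on G[4,3]
R7: Y=0.0005780 on G[2,3]
R8: Y=0.04405 on G[1,3]
R9: Y=0.0002445 on G[4,1]
R10: Y=0.09091 on G[0,2]
R11: Y=0.001567 on G[1,4]
R12: Y=0.009804 on G[4,1]
R13: Y=0.1040 on G[0,1]
R14: Y=0.001427 on G[3,2]
R15: Y=0.4082 on G[3,0]
R16: Y=0.001087 on G[3,0]
Ip: z[3]−=0.0447, z[2]+=0.0447
solve → V1=-0.02244, V2=0.1424, V3=-0.02896, V4=-0.02340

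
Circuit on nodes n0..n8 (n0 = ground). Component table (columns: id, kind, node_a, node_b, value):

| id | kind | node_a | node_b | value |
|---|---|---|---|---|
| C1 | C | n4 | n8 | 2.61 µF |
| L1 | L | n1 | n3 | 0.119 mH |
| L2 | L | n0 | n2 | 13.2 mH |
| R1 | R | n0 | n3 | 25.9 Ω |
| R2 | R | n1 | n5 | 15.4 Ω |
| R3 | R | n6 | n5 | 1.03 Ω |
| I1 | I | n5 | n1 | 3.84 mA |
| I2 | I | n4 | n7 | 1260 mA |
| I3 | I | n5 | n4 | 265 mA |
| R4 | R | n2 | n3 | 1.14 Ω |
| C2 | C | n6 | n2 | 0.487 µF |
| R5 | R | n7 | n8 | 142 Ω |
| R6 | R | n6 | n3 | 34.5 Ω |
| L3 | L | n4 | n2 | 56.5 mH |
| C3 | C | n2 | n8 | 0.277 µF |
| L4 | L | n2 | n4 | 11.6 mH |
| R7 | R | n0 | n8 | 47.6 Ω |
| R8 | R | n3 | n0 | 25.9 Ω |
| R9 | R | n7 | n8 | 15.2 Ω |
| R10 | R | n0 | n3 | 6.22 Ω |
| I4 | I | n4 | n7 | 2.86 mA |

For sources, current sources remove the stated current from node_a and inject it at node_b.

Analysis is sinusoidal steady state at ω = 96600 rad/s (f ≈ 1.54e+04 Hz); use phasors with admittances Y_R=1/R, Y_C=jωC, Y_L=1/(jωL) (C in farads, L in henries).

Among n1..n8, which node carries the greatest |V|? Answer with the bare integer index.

7

MNA unknowns: 8 node voltages V₁..V_8
C1: Y=0.000+0.2521j on G[4,8]
L1: Y=0.000-0.08699j on G[1,3]
L2: Y=0.000-0.0007842j on G[0,2]
R1: Y=0.03861+0.000j on G[0,3]
R2: Y=0.06494+0.000j on G[1,5]
R3: Y=0.9709+0.000j on G[6,5]
I1: z[5]−=0.00384, z[1]+=0.00384
I2: z[4]−=1.26, z[7]+=1.26
I3: z[5]−=0.265, z[4]+=0.265
R4: Y=0.8772+0.000j on G[2,3]
C2: Y=0.000+0.04704j on G[6,2]
R5: Y=0.007042+0.000j on G[7,8]
R6: Y=0.02899+0.000j on G[6,3]
L3: Y=0.000-0.0001832j on G[4,2]
C3: Y=0.000+0.02676j on G[2,8]
L4: Y=0.000-0.0008924j on G[2,4]
R7: Y=0.02101+0.000j on G[0,8]
R8: Y=0.03861+0.000j on G[3,0]
R9: Y=0.06579+0.000j on G[7,8]
R10: Y=0.1608+0.000j on G[0,3]
I4: z[4]−=0.00286, z[7]+=0.00286
solve → V1=-2.018-0.8764j, V2=-0.2655+0.4744j, V3=-0.4063+0.5224j, V4=4.605-1.981j, V5=-3.951+1.283j, V6=-3.804+1.427j, V7=21.92-5.928j, V8=4.585-5.928j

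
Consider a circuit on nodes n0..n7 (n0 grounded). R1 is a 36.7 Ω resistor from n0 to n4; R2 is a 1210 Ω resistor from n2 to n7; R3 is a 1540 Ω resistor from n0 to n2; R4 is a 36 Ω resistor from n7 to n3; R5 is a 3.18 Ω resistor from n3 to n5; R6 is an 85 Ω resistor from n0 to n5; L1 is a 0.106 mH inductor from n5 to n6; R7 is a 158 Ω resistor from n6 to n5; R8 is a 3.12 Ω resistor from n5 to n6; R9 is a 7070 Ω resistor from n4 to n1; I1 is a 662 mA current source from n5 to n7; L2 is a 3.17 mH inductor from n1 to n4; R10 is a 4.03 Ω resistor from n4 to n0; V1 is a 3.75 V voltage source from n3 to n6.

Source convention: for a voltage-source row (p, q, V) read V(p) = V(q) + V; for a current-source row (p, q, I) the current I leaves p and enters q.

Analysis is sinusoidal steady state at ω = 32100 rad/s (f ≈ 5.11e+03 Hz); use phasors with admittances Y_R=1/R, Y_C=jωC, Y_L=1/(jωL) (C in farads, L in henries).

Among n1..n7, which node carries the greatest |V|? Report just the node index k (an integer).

Apply KCL at each of the 7 non-ground nodes and solve the resulting linear system.
Node n1: branches {R9, L2} → V_1 = 0.000+0.000j
Node n2: branches {R2, R3} → V_2 = 14.43-0.1667j
Node n3: branches {R4, R5, V1} → V_3 = 2.275-0.3017j
Node n4: branches {R1, R9, L2, R10} → V_4 = 0.000+0.000j
Node n5: branches {R5, R6, L1, R7, R8, I1} → V_5 = -0.7965+0.009203j
Node n6: branches {L1, R7, R8, V1} → V_6 = -1.475-0.3017j
Node n7: branches {R2, R4, I1} → V_7 = 25.77-0.2978j
Source currents: i(V1)=-0.3132+0.09786j

7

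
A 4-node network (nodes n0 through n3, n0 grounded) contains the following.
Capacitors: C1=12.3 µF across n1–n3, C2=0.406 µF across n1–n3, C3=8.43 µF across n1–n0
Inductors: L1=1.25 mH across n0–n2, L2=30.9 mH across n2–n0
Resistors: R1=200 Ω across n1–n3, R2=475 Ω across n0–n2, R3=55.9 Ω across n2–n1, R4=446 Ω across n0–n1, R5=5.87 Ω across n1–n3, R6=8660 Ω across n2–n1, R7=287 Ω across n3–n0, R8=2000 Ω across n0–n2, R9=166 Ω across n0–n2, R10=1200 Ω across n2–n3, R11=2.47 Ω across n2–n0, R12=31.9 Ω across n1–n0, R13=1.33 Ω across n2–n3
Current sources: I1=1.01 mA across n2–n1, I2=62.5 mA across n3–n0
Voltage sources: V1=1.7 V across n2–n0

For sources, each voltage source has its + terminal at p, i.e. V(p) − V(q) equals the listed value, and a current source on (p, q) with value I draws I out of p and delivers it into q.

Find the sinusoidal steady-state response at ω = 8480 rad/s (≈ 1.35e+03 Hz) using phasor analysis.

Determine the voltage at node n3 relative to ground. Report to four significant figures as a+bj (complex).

Apply KCL at each of the 3 non-ground nodes and solve the resulting linear system.
Node n1: branches {C1, R1, C2, I1, R3, R4, R5, R6, C3, R12} → V_1 = 1.171-0.2624j
Node n2: branches {L1, R2, I1, R3, R6, R8, R9, R10, R11, R13, L2, V1} → V_2 = 1.700+0.000j
Node n3: branches {C1, R1, C2, R5, R7, R10, R13, I2} → V_3 = 1.547-0.09281j
Source currents: i(V1)=-0.8289+0.09228j

1.547-0.09281j V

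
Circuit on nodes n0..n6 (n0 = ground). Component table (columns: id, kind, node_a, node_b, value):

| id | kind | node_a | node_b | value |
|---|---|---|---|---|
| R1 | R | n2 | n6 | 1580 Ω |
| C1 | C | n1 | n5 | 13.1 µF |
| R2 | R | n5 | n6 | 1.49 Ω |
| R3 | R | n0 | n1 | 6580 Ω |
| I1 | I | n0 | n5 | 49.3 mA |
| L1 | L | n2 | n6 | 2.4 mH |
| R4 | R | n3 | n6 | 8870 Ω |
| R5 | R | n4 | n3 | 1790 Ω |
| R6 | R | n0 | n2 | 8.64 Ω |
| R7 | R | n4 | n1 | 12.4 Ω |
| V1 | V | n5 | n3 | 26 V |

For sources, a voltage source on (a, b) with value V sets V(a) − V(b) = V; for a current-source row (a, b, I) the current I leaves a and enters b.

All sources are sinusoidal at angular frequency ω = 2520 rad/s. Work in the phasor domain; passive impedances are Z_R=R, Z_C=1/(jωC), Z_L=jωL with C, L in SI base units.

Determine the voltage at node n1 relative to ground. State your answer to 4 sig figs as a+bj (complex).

Apply KCL at each of the 6 non-ground nodes and solve the resulting linear system.
Node n1: branches {C1, R3, R7} → V_1 = 0.4941+0.7356j
Node n2: branches {R1, L1, R6} → V_2 = 0.4253-0.0009659j
Node n3: branches {R4, R5, V1} → V_3 = -25.50+0.2966j
Node n4: branches {R5, R7} → V_4 = 0.3153+0.7326j
Node n5: branches {C1, R2, I1, V1} → V_5 = 0.5048+0.2966j
Node n6: branches {R1, R2, L1, R4} → V_6 = 0.4271+0.2967j
Source currents: i(V1)=-0.01734-0.0002436j

0.4941+0.7356j V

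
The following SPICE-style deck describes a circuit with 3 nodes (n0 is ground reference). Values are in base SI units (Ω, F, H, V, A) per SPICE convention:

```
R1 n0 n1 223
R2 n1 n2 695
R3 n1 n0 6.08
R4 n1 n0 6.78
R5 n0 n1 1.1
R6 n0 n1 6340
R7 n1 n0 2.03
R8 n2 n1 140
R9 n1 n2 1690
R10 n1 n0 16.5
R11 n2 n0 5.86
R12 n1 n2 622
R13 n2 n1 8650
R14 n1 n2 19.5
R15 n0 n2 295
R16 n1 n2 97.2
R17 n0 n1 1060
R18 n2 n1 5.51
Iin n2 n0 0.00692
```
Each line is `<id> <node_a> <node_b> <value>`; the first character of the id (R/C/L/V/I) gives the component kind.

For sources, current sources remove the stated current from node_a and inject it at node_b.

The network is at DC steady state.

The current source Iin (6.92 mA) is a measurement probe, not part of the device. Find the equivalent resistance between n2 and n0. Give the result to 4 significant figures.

Element admittances at DC:
  Y(R1) = 0.004484 S between n0,n1
  Y(R2) = 0.001439 S between n1,n2
  Y(R3) = 0.1645 S between n1,n0
  Y(R4) = 0.1475 S between n1,n0
  Y(R5) = 0.9091 S between n0,n1
  Y(R6) = 0.0001577 S between n0,n1
  Y(R7) = 0.4926 S between n1,n0
  Y(R8) = 0.007143 S between n2,n1
  Y(R9) = 0.0005917 S between n1,n2
  Y(R10) = 0.06061 S between n1,n0
  Y(R11) = 0.1706 S between n2,n0
  Y(R12) = 0.001608 S between n1,n2
  Y(R13) = 0.0001156 S between n2,n1
  Y(R14) = 0.05128 S between n1,n2
  Y(R15) = 0.003390 S between n0,n2
  Y(R16) = 0.01029 S between n1,n2
  Y(R17) = 0.0009434 S between n0,n1
  Y(R18) = 0.1815 S between n2,n1
  Iin: injects 0.00692 A into n0 (from n2)
Assemble and solve the 2×2 MNA system:
  V(n1)=-0.002180  V(n2)=-0.01746

R_eq = 2.523 Ω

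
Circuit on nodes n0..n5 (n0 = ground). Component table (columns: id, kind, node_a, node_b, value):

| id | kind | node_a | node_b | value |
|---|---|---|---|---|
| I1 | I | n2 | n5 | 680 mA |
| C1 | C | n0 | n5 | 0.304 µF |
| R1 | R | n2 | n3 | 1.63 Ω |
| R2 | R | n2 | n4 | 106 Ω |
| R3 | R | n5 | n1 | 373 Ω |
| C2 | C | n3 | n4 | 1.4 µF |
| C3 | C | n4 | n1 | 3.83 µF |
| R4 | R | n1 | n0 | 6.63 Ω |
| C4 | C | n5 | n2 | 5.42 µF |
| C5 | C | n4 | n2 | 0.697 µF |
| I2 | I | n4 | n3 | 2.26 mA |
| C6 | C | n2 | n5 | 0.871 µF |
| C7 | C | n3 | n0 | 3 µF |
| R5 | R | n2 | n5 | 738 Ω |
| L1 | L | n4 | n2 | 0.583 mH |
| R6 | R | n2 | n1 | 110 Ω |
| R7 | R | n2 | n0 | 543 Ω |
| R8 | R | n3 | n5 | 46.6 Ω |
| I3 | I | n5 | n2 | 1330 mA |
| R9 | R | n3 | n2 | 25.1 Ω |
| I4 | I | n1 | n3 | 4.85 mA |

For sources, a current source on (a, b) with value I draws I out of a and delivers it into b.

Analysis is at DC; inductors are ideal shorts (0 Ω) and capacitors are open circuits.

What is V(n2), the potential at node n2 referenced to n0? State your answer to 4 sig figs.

5.575 V

Element admittances at DC:
  I1: injects 0.68 A into n5 (from n2)
  Y(C1) = 0.000 S between n0,n5
  Y(R1) = 0.6135 S between n2,n3
  Y(R2) = 0.009434 S between n2,n4
  Y(R3) = 0.002681 S between n5,n1
  Y(C2) = 0.000 S between n3,n4
  Y(C3) = 0.000 S between n4,n1
  Y(R4) = 0.1508 S between n1,n0
  Y(C4) = 0.000 S between n5,n2
  Y(C5) = 0.000 S between n4,n2
  I2: injects 0.00226 A into n3 (from n4)
  Y(C6) = 0.000 S between n2,n5
  Y(C7) = 0.000 S between n3,n0
  Y(R5) = 0.001355 S between n2,n5
  L1: short n4↔n2 (DC inductor)
  Y(R6) = 0.009091 S between n2,n1
  Y(R7) = 0.001842 S between n2,n0
  Y(R8) = 0.02146 S between n3,n5
  I3: injects 1.33 A into n2 (from n5)
  Y(R9) = 0.03984 S between n3,n2
  I4: injects 0.00485 A into n3 (from n1)
Assemble and solve the 6×6 MNA system:
  V(n1)=-0.06807  V(n2)=5.575  V(n3)=4.733  V(n4)=5.575  V(n5)=-21.22
  i(L1)=-0.002260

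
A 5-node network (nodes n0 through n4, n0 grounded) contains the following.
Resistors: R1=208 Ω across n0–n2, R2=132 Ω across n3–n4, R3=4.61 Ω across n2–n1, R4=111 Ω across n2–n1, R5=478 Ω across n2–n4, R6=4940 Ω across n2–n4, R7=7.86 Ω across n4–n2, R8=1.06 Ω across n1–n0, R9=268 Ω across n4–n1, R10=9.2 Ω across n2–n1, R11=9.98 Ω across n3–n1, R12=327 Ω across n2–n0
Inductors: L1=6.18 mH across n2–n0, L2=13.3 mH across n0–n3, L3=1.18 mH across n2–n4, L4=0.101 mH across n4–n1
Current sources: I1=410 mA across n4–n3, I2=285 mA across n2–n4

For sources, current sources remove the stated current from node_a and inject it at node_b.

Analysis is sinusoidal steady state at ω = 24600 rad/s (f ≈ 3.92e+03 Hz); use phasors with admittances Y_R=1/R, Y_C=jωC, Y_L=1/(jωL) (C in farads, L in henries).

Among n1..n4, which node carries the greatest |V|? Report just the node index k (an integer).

Apply KCL at each of the 4 non-ground nodes and solve the resulting linear system.
Node n1: branches {R3, R4, R8, R9, R10, R11, L4} → V_1 = 0.006121+0.008982j
Node n2: branches {R1, L1, R3, R4, R5, R6, R7, L3, R10, R12, I2} → V_2 = -0.6488-0.1438j
Node n3: branches {R2, L2, R11, I1} → V_3 = 3.799+0.08970j
Node n4: branches {R2, R5, R6, R7, L3, R9, L4, I1, I2} → V_4 = -0.1254-0.3751j

3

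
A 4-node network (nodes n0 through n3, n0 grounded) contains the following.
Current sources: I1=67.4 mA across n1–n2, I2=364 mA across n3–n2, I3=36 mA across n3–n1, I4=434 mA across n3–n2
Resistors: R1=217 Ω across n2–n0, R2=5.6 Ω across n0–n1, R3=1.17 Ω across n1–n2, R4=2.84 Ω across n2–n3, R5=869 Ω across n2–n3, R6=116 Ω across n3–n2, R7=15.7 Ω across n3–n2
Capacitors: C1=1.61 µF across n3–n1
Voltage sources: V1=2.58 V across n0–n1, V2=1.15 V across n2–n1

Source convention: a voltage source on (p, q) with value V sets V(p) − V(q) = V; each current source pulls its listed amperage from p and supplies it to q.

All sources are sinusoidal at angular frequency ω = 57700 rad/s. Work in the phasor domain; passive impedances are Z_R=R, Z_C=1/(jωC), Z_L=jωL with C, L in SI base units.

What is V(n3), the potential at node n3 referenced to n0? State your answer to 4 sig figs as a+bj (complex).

-3.353+0.1687j V

Apply KCL at each of the 3 non-ground nodes and solve the resulting linear system.
Node n1: branches {I1, R2, I3, R3, C1, V1, V2} → V_1 = -2.580+0.000j
Node n2: branches {I1, R1, I2, R3, R4, R5, R6, R7, I4, V2} → V_2 = -1.430+0.000j
Node n3: branches {I2, I3, R4, R5, R6, R7, C1, I4} → V_3 = -3.353+0.1687j
Source currents: i(V1)=-0.4673+0.000j, i(V2)=-0.9292+0.07180j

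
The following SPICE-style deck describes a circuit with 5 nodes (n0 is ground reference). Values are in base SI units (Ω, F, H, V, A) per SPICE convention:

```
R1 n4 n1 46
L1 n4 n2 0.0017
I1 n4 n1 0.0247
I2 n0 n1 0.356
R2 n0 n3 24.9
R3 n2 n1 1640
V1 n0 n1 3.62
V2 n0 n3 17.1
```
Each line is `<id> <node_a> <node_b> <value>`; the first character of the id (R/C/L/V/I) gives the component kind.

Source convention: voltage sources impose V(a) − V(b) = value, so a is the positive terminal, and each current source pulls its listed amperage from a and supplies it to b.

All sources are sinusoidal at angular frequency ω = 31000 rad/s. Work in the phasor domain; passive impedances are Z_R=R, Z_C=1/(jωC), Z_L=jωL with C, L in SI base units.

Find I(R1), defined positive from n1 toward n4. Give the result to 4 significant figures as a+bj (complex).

0.02403+2.104e-05j A

Element admittances at ω=31000 rad/s:
  Y(R1) = 0.02174+0.000j S between n4,n1
  Y(L1) = 0.000-0.01898j S between n4,n2
  I1: injects 0.0247 A into n1 (from n4)
  I2: injects 0.356 A into n1 (from n0)
  Y(R2) = 0.04016+0.000j S between n0,n3
  Y(R3) = 0.0006098+0.000j S between n2,n1
  V1: constraint V(n0)−V(n1) = 3.62
  V2: constraint V(n0)−V(n3) = 17.1
Assemble and solve the 6×6 MNA system:
  V(n1)=-3.620+0.000j  V(n2)=-4.724+0.03451j  V(n3)=-17.10+0.000j  V(n4)=-4.725-0.0009680j
  i(V1)=-0.3560+0.000j  i(V2)=-0.6867+0.000j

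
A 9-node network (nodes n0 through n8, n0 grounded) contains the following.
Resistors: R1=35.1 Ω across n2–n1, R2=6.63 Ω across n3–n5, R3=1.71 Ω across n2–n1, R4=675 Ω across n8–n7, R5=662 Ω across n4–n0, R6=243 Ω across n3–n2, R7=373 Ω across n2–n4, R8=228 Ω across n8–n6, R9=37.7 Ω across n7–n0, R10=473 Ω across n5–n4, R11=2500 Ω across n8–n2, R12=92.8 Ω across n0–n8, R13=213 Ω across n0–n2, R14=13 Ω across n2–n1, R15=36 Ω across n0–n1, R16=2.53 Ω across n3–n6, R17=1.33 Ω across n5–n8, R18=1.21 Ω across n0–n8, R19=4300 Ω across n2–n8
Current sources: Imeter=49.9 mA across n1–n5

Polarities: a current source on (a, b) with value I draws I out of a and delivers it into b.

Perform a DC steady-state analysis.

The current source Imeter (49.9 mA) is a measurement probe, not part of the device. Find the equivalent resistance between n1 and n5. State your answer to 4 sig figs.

Apply KCL at each of the 8 non-ground nodes and solve the resulting linear system.
Node n1: branches {R1, R3, R14, R15, Imeter} → V_1 = -1.282
Node n2: branches {R1, R3, R6, R7, R11, R13, R14, R19} → V_2 = -1.262
Node n3: branches {R2, R6, R16} → V_3 = 0.07075
Node n4: branches {R5, R7, R10} → V_4 = -0.5003
Node n5: branches {R2, R10, R17, Imeter} → V_5 = 0.1077
Node n6: branches {R8, R16} → V_6 = 0.07053
Node n7: branches {R4, R9} → V_7 = 0.002668
Node n8: branches {R4, R8, R11, R12, R17, R18, R19} → V_8 = 0.05044

R_eq = 27.86 Ω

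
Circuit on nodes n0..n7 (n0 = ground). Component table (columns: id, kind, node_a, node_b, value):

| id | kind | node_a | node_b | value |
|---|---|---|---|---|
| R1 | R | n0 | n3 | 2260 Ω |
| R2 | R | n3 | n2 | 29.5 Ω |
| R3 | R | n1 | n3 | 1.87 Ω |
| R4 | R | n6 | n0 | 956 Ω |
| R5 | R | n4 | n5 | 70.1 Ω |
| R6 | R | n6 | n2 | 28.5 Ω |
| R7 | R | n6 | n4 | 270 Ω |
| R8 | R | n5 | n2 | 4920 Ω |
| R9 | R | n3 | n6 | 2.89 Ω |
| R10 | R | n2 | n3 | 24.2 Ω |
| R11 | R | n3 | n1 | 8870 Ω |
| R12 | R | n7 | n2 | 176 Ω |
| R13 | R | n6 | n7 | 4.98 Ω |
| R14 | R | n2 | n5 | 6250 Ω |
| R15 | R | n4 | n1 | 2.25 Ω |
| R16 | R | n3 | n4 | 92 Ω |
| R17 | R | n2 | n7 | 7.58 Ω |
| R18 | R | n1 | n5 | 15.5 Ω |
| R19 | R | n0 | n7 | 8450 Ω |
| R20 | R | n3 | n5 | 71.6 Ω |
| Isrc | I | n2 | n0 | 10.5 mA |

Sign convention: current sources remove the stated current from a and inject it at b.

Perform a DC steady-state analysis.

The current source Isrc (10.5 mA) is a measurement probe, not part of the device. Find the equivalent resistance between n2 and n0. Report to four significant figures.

R_eq = 627.3 Ω

MNA unknowns: 7 node voltages V₁..V_7
R1: Y=0.0004425 on G[0,3]
R2: Y=0.03390 on G[3,2]
R3: Y=0.5348 on G[1,3]
R4: Y=0.001046 on G[6,0]
R5: Y=0.01427 on G[4,5]
R6: Y=0.03509 on G[6,2]
R7: Y=0.003704 on G[6,4]
R8: Y=0.0002033 on G[5,2]
R9: Y=0.3460 on G[3,6]
R10: Y=0.04132 on G[2,3]
R11: Y=0.0001127 on G[3,1]
R12: Y=0.005682 on G[7,2]
R13: Y=0.2008 on G[6,7]
R14: Y=0.0001600 on G[2,5]
R15: Y=0.4444 on G[4,1]
R16: Y=0.01087 on G[3,4]
R17: Y=0.1319 on G[2,7]
R18: Y=0.06452 on G[1,5]
R19: Y=0.0001183 on G[0,7]
R20: Y=0.01397 on G[3,5]
Isrc: z[2]−=0.0105, z[0]+=0.0105
solve → V1=-6.535, V2=-6.586, V3=-6.535, V4=-6.535, V5=-6.535, V6=-6.532, V7=-6.552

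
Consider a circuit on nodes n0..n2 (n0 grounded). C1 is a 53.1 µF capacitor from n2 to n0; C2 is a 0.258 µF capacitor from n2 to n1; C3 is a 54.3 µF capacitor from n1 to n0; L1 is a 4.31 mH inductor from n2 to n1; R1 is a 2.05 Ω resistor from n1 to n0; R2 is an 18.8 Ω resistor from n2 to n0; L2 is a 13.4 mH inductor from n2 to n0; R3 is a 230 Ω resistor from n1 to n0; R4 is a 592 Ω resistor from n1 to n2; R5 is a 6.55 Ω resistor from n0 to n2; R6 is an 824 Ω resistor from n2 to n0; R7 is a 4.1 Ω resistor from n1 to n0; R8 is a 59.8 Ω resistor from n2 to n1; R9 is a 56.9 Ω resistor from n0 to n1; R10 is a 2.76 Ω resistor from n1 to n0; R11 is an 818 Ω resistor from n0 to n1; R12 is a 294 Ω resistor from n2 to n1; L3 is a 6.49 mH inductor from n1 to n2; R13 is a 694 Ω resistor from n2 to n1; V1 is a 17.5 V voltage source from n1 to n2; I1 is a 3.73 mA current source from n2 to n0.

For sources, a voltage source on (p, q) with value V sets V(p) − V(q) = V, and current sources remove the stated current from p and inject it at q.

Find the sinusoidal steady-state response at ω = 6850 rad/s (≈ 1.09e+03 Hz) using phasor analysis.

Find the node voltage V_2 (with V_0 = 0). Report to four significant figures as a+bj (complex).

-13.43+2.437j V

MNA unknowns: 2 node voltages V₁..V_2 plus 1 source current (V1)
C1: Y=0.000+0.3637j on G[2,0]
C2: Y=0.000+0.001767j on G[2,1]
C3: Y=0.000+0.3720j on G[1,0]
L1: Y=0.000-0.03387j on G[2,1]
R1: Y=0.4878+0.000j on G[1,0]
R2: Y=0.05319+0.000j on G[2,0]
L2: Y=0.000-0.01089j on G[2,0]
R3: Y=0.004348+0.000j on G[1,0]
R4: Y=0.001689+0.000j on G[1,2]
R5: Y=0.1527+0.000j on G[0,2]
R6: Y=0.001214+0.000j on G[2,0]
R7: Y=0.2439+0.000j on G[1,0]
R8: Y=0.01672+0.000j on G[2,1]
R9: Y=0.01757+0.000j on G[0,1]
R10: Y=0.3623+0.000j on G[1,0]
R11: Y=0.001222+0.000j on G[0,1]
R12: Y=0.003401+0.000j on G[2,1]
L3: Y=0.000-0.02249j on G[1,2]
R13: Y=0.001441+0.000j on G[2,1]
V1: row V1−V2=17.5, i_V1 at 1,2
I1: z[2]−=0.00373, z[0]+=0.00373
solve → V1=4.067+2.437j, V2=-13.43+2.437j
aux → i_V1=-4.045-3.280j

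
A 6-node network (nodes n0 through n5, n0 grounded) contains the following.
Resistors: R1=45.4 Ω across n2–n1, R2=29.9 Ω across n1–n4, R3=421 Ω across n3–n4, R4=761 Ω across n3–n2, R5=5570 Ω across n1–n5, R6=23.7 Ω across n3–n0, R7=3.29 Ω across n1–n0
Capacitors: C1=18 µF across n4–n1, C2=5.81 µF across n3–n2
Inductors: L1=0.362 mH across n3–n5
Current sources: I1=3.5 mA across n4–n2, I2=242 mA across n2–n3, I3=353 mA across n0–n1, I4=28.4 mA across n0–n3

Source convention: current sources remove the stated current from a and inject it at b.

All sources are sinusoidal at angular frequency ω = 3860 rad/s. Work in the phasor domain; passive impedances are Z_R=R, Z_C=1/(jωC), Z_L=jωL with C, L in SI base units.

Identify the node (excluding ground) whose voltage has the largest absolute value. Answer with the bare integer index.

2

Apply KCL at each of the 5 non-ground nodes and solve the resulting linear system.
Node n1: branches {R1, C1, R2, R5, R7, I3} → V_1 = 0.9193+0.3072j
Node n2: branches {R1, R4, C2, I1, I2} → V_2 = -2.443+4.835j
Node n3: branches {R3, R4, C2, L1, R6, I2, I4} → V_3 = 2.417-2.213j
Node n4: branches {C1, R2, R3, I1} → V_4 = 0.8516+0.2715j
Node n5: branches {R5, L1} → V_5 = 2.416-2.213j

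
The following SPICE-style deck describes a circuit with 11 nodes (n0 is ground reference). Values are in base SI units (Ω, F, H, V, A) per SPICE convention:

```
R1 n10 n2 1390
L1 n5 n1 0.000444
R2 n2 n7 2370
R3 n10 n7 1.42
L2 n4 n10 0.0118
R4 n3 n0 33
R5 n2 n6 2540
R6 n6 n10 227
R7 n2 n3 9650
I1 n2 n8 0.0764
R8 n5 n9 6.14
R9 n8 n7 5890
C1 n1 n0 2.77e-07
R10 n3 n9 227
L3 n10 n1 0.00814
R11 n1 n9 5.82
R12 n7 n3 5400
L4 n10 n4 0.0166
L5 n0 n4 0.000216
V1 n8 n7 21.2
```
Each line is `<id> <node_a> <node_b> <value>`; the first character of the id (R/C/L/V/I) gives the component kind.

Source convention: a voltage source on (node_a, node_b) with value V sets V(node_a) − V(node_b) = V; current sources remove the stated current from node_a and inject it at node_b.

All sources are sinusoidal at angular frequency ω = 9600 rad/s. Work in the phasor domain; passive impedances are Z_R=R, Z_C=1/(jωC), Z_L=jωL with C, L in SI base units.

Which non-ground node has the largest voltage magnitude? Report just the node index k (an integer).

2

MNA unknowns: 10 node voltages V₁..V_10 plus 1 source current (V1)
R1: Y=0.0007194+0.000j on G[10,2]
L1: Y=0.000-0.2346j on G[5,1]
R2: Y=0.0004219+0.000j on G[2,7]
R3: Y=0.7042+0.000j on G[10,7]
L2: Y=0.000-0.008828j on G[4,10]
R4: Y=0.03030+0.000j on G[3,0]
R5: Y=0.0003937+0.000j on G[2,6]
R6: Y=0.004405+0.000j on G[6,10]
R7: Y=0.0001036+0.000j on G[2,3]
I1: z[2]−=0.0764, z[8]+=0.0764
R8: Y=0.1629+0.000j on G[5,9]
R9: Y=0.0001698+0.000j on G[8,7]
C1: Y=0.000+0.002659j on G[1,0]
R10: Y=0.004405+0.000j on G[3,9]
L3: Y=0.000-0.01280j on G[10,1]
R11: Y=0.1718+0.000j on G[1,9]
R12: Y=0.0001852+0.000j on G[7,3]
L4: Y=0.000-0.006275j on G[10,4]
L5: Y=0.000-0.4823j on G[0,4]
V1: row V8−V7=21.2, i_V1 at 8,7
solve → V1=0.1997+0.2142j, V2=-47.46+0.2607j, V3=-0.1149+0.02872j, V4=0.002906+0.008403j, V5=0.2003+0.2112j, V6=-3.805+0.2754j, V7=0.1756+0.2767j, V8=21.38+0.2767j, V9=0.1959+0.2104j, V10=0.09569+0.2767j
aux → i_V1=0.07280+0.000j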